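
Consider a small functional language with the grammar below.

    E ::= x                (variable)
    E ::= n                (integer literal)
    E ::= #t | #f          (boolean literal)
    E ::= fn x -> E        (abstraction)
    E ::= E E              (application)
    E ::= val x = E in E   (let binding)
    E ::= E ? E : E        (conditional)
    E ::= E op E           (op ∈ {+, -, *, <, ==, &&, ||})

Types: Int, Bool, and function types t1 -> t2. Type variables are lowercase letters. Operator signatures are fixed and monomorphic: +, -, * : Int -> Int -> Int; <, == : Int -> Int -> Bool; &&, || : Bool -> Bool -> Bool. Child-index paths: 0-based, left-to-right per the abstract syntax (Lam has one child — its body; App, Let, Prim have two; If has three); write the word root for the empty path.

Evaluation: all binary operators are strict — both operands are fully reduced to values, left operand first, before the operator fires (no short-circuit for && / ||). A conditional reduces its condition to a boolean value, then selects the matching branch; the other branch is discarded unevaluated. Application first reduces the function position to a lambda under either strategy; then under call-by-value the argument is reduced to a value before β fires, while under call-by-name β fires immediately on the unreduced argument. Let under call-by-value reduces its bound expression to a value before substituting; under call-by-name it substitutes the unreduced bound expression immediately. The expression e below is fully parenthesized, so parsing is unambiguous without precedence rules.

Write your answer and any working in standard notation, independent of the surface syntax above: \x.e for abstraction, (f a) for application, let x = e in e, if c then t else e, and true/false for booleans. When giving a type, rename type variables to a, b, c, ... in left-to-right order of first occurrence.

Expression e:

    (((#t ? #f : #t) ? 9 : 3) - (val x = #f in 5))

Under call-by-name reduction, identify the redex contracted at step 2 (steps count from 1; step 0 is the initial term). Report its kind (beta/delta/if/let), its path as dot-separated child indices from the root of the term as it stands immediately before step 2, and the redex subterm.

Working:
step 0: ((if (if true then false else true) then 9 else 3) - (let x = false in 5))
step 1: [if@0.0] ((if false then 9 else 3) - (let x = false in 5))
step 2: [if@0] (3 - (let x = false in 5))

Answer: if at 0 : (if false then 9 else 3)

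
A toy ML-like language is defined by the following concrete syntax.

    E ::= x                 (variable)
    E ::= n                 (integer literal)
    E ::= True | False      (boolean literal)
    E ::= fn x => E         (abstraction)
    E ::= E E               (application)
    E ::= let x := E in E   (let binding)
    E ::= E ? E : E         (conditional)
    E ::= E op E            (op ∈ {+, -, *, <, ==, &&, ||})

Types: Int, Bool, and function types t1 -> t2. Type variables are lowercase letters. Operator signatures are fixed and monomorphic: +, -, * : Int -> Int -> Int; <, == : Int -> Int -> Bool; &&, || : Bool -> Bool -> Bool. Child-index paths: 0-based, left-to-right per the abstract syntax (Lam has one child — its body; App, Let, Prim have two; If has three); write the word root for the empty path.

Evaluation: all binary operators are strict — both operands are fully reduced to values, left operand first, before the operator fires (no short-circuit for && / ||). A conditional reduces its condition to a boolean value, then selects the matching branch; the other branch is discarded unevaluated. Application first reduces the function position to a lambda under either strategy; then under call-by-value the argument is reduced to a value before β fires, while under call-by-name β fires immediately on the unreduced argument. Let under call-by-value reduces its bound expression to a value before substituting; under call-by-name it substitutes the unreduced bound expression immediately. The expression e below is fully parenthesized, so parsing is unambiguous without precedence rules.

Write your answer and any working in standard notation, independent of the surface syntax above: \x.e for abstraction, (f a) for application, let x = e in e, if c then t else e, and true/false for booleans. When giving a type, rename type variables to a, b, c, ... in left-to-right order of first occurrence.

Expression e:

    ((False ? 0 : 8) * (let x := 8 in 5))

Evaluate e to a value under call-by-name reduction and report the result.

Working:
step 0: ((if false then 0 else 8) * (let x = 8 in 5))
step 1: [if@0] (8 * (let x = 8 in 5))
step 2: [let@1] (8 * 5)
step 3: [delta@root] 40

Answer: 40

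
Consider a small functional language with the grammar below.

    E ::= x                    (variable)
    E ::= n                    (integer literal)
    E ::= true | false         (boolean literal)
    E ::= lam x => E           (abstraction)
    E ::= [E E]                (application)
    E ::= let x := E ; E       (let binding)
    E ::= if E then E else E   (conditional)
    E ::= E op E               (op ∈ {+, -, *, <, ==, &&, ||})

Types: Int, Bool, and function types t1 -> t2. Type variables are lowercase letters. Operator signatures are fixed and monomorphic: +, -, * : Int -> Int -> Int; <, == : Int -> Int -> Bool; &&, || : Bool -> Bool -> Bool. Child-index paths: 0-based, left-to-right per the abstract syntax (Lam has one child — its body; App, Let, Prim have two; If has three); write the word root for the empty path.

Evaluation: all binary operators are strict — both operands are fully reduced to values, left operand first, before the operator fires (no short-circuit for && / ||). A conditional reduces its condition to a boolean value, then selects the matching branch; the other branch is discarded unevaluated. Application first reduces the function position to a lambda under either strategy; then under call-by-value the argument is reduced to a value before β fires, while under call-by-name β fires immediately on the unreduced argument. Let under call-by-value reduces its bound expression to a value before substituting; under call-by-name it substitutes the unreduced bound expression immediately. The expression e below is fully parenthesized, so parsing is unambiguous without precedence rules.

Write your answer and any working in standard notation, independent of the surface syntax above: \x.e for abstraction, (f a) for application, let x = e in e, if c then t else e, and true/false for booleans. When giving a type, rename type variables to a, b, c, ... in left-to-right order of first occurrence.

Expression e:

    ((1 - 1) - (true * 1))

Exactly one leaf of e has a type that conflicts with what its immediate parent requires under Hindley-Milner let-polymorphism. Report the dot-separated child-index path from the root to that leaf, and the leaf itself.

Trace:
  unify Int ~ Int
  unify Int ~ Int
  unify Int ~ Int
  unify Bool ~ Int
  FAIL: mismatch Bool ~ Int

Answer: 1.0 : true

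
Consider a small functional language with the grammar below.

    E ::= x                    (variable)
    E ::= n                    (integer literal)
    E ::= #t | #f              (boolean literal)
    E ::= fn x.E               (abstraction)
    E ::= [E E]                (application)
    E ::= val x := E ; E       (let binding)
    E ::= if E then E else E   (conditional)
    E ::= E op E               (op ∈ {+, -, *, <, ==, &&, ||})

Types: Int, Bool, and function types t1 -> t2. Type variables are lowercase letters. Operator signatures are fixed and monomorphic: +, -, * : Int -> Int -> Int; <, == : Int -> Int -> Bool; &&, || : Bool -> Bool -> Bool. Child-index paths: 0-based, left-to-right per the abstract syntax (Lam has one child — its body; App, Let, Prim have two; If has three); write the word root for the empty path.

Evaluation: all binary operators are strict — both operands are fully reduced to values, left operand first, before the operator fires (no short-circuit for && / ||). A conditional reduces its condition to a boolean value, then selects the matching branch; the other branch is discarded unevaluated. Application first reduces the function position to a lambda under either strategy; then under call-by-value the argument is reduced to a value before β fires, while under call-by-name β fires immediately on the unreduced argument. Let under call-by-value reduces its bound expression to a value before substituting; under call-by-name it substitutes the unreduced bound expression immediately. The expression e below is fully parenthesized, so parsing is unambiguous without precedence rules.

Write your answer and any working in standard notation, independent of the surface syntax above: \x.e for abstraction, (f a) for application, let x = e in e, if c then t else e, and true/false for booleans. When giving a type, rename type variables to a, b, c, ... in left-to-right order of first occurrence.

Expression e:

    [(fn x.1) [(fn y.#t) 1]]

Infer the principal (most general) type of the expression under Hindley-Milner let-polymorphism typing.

Answer: Int

Trace:
\x._ : a -> Int
\y._ : b -> Bool
  unify b -> Bool ~ Int -> c
  unify b ~ Int
  unify Bool ~ c
_ _ : Bool
  unify a -> Int ~ Bool -> d
  unify a ~ Bool
  unify Int ~ d
_ _ : Int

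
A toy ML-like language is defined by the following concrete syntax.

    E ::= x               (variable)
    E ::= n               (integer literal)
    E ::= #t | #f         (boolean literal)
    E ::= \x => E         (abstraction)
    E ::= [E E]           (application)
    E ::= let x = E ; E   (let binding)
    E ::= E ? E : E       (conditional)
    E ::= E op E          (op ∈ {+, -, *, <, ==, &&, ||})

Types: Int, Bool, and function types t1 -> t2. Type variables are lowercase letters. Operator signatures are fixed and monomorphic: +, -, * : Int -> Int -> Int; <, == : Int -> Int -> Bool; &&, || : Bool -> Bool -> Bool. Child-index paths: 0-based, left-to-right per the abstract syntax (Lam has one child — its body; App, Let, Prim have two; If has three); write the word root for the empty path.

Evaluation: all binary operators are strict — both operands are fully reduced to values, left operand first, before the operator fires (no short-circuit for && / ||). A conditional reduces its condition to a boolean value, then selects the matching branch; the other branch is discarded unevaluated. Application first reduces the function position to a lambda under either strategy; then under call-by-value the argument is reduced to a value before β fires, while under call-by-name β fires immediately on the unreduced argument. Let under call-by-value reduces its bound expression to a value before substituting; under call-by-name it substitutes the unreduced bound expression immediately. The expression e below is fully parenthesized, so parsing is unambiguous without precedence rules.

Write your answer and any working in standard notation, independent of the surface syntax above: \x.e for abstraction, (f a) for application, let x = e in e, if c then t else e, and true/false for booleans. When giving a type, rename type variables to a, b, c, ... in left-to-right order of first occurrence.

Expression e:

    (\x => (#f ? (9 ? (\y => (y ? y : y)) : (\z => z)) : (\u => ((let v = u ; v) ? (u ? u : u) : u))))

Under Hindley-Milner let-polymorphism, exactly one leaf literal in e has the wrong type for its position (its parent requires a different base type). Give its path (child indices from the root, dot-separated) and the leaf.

Answer: 0.1.0 : 9

Derivation:
  unify Bool ~ Bool
  unify Int ~ Bool
  FAIL: mismatch Int ~ Bool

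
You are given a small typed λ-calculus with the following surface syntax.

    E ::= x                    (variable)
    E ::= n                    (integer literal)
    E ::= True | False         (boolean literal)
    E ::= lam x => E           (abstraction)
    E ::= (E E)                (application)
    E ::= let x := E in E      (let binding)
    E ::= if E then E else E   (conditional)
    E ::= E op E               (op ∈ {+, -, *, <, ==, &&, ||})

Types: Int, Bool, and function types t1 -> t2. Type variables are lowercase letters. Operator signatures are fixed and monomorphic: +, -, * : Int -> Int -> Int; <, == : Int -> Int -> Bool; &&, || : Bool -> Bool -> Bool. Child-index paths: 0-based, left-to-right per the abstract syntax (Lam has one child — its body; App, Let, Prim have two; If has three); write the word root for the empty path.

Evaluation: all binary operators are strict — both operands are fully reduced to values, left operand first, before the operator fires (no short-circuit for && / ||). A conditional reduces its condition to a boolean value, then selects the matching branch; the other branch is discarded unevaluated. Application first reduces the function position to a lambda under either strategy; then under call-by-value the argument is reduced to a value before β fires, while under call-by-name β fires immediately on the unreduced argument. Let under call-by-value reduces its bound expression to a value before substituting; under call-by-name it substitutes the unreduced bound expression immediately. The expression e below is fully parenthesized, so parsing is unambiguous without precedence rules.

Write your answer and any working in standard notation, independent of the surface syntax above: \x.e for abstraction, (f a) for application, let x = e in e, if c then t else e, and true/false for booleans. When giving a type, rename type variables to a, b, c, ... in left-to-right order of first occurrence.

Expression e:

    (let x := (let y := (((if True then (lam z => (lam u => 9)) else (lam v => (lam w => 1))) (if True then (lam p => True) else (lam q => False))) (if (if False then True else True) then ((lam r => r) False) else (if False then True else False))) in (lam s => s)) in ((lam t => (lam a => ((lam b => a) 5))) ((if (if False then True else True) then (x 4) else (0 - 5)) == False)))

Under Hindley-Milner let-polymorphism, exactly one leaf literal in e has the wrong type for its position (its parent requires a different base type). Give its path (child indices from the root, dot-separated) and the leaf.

Trace:
  unify Bool ~ Bool
\u._ : b -> Int
\z._ : a -> b -> Int
\w._ : d -> Int
\v._ : c -> d -> Int
  unify a -> b -> Int ~ c -> d -> Int
  unify a ~ c
  unify b -> Int ~ d -> Int
  unify b ~ d
  unify Int ~ Int
  unify Bool ~ Bool
\p._ : e -> Bool
\q._ : f -> Bool
  unify e -> Bool ~ f -> Bool
  unify e ~ f
  unify Bool ~ Bool
  unify c -> d -> Int ~ (f -> Bool) -> g
  unify c ~ f -> Bool
  unify d -> Int ~ g
_ _ : d -> Int
  unify Bool ~ Bool
  unify Bool ~ Bool
  unify Bool ~ Bool
r : h
\r._ : h -> h
  unify h -> h ~ Bool -> i
  unify h ~ Bool
  unify Bool ~ i
_ _ : Bool
  unify Bool ~ Bool
  unify Bool ~ Bool
  unify Bool ~ Bool
  unify d -> Int ~ Bool -> j
  unify d ~ Bool
  unify Int ~ j
_ _ : Int
let y : Int
s : k
\s._ : k -> k
let x : forall. k -> k
a : m
\b._ : n -> m
  unify n -> m ~ Int -> o
  unify n ~ Int
  unify m ~ o
_ _ : o
\a._ : o -> o
\t._ : l -> o -> o
  unify Bool ~ Bool
  unify Bool ~ Bool
  unify Bool ~ Bool
x : p -> p
  unify p -> p ~ Int -> q
  unify p ~ Int
  unify Int ~ q
_ _ : Int
  unify Int ~ Int
  unify Int ~ Int
  unify Int ~ Int
  unify Int ~ Int
  unify Bool ~ Int
  FAIL: mismatch Bool ~ Int

Answer: 1.1.1 : false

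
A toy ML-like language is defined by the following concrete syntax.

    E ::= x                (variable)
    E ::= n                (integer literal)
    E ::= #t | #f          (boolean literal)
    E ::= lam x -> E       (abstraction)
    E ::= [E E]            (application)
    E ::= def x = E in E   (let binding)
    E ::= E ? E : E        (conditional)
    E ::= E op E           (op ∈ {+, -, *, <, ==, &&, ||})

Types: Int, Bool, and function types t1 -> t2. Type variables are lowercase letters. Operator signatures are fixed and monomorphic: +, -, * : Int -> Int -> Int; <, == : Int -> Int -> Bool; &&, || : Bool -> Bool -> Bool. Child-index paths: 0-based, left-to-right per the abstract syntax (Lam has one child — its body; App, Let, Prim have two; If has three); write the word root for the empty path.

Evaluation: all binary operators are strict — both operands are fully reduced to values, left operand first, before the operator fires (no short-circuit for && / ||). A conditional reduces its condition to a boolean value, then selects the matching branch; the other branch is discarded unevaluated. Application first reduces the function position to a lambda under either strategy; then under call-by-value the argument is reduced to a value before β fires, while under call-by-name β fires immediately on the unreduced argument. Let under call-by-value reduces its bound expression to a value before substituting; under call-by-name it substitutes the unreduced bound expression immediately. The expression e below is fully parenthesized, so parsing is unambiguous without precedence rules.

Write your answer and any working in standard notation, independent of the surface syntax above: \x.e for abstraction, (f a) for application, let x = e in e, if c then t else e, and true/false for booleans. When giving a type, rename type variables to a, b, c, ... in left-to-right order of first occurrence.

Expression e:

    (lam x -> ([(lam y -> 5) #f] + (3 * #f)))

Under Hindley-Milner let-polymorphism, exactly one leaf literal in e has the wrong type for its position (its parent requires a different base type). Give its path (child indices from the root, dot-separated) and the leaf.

Trace:
\y._ : b -> Int
  unify b -> Int ~ Bool -> c
  unify b ~ Bool
  unify Int ~ c
_ _ : Int
  unify Int ~ Int
  unify Int ~ Int
  unify Bool ~ Int
  FAIL: mismatch Bool ~ Int

Answer: 0.1.1 : false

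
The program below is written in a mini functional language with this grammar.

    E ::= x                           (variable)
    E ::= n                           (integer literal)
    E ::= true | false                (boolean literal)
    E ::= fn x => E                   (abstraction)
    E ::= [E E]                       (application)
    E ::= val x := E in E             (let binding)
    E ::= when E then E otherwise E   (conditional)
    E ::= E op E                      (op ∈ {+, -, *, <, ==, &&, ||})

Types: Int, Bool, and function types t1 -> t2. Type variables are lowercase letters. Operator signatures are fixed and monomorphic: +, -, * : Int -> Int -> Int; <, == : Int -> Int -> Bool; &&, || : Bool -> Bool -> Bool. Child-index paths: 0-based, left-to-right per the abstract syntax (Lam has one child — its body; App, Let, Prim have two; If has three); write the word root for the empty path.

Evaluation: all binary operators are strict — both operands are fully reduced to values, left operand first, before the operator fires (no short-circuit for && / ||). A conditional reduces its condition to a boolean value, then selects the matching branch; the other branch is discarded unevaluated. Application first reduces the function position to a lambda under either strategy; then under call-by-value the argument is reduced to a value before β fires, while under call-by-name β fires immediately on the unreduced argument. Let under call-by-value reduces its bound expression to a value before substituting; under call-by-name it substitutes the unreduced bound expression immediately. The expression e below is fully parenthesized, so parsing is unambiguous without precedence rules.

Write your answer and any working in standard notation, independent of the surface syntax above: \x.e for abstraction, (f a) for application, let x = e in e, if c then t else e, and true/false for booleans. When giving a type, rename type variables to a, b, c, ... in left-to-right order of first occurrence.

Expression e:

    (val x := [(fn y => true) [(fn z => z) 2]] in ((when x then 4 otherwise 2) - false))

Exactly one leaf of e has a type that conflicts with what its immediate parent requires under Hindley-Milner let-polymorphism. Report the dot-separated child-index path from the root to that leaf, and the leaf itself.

Trace:
\y._ : a -> Bool
z : b
\z._ : b -> b
  unify b -> b ~ Int -> c
  unify b ~ Int
  unify Int ~ c
_ _ : Int
  unify a -> Bool ~ Int -> d
  unify a ~ Int
  unify Bool ~ d
_ _ : Bool
let x : Bool
x : Bool
  unify Bool ~ Bool
  unify Int ~ Int
  unify Int ~ Int
  unify Bool ~ Int
  FAIL: mismatch Bool ~ Int

Answer: 1.1 : false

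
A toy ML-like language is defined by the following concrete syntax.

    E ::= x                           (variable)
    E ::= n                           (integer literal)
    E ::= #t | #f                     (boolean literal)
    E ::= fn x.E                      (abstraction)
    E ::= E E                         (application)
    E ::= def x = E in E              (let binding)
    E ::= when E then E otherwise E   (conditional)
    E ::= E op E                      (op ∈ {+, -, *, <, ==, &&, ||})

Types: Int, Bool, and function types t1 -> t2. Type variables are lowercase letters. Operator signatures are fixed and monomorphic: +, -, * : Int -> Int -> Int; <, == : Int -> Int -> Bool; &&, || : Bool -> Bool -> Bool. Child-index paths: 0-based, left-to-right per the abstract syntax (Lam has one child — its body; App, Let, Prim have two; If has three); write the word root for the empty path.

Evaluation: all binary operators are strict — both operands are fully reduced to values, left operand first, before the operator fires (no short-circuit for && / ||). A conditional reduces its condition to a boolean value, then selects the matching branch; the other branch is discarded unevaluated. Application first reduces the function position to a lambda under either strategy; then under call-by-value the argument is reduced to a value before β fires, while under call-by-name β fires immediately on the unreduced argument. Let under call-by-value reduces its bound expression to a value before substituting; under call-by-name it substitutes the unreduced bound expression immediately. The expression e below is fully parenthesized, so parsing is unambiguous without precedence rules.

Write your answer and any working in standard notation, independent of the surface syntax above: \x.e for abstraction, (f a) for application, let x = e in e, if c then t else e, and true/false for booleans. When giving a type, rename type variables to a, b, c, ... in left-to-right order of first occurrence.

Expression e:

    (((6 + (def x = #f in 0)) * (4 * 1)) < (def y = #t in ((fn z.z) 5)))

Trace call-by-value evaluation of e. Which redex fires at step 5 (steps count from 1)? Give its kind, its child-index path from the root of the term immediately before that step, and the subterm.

Derivation:
step 0: (((6 + (let x = false in 0)) * (4 * 1)) < (let y = true in ((\z.z) 5)))
step 1: [let@0.0.1] (((6 + 0) * (4 * 1)) < (let y = true in ((\z.z) 5)))
step 2: [delta@0.0] ((6 * (4 * 1)) < (let y = true in ((\z.z) 5)))
step 3: [delta@0.1] ((6 * 4) < (let y = true in ((\z.z) 5)))
step 4: [delta@0] (24 < (let y = true in ((\z.z) 5)))
step 5: [let@1] (24 < ((\z.z) 5))

Answer: let at 1 : (let y = true in ((\z.z) 5))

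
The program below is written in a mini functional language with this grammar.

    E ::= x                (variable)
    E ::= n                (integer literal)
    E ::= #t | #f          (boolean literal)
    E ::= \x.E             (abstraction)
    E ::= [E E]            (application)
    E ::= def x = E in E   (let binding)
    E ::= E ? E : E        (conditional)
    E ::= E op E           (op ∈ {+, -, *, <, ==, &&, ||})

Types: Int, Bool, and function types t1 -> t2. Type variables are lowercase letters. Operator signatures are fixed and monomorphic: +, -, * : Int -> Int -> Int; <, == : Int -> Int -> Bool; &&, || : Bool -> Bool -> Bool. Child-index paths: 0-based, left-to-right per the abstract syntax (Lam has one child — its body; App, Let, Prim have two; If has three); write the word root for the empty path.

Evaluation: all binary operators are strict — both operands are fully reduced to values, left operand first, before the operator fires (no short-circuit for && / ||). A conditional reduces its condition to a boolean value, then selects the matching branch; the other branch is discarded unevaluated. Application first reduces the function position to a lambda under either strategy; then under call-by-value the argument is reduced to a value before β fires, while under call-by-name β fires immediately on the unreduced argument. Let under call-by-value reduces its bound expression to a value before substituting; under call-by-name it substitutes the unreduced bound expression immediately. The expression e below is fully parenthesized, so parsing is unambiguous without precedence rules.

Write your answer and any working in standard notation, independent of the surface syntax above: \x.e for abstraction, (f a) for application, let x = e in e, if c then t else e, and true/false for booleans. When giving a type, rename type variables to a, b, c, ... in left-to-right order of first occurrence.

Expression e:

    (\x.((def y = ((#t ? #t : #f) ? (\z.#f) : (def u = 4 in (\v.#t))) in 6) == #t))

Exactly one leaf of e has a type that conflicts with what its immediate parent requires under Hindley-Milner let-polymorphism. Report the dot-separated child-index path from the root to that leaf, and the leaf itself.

Working:
  unify Bool ~ Bool
  unify Bool ~ Bool
  unify Bool ~ Bool
\z._ : b -> Bool
let u : Int
\v._ : c -> Bool
  unify b -> Bool ~ c -> Bool
  unify b ~ c
  unify Bool ~ Bool
let y : forall. c -> Bool
  unify Int ~ Int
  unify Bool ~ Int
  FAIL: mismatch Bool ~ Int

Answer: 0.1 : true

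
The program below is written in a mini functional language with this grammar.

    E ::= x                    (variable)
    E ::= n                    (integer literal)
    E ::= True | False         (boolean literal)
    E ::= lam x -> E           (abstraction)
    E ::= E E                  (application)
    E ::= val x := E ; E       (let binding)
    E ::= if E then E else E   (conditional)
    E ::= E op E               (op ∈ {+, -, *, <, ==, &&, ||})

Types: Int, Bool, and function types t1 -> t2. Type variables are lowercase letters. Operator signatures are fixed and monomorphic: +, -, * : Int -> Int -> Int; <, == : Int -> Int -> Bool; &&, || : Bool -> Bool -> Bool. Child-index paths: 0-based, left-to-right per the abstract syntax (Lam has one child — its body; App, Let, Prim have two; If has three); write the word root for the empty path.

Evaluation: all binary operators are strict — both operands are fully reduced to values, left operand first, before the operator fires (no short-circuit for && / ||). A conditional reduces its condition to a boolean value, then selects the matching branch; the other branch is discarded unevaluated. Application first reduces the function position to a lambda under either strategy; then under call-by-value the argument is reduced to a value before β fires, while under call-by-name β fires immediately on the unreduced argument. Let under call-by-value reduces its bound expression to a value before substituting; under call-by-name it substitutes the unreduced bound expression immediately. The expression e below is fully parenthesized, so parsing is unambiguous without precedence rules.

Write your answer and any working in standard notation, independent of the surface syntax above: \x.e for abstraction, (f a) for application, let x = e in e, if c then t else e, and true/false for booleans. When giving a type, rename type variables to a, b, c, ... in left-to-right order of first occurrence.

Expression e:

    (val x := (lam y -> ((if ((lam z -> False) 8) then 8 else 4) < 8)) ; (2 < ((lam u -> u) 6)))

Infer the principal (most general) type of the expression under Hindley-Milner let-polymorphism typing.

Working:
\z._ : b -> Bool
  unify b -> Bool ~ Int -> c
  unify b ~ Int
  unify Bool ~ c
_ _ : Bool
  unify Bool ~ Bool
  unify Int ~ Int
  unify Int ~ Int
  unify Int ~ Int
\y._ : a -> Bool
let x : forall. a -> Bool
  unify Int ~ Int
u : d
\u._ : d -> d
  unify d -> d ~ Int -> e
  unify d ~ Int
  unify Int ~ e
_ _ : Int
  unify Int ~ Int

Answer: Bool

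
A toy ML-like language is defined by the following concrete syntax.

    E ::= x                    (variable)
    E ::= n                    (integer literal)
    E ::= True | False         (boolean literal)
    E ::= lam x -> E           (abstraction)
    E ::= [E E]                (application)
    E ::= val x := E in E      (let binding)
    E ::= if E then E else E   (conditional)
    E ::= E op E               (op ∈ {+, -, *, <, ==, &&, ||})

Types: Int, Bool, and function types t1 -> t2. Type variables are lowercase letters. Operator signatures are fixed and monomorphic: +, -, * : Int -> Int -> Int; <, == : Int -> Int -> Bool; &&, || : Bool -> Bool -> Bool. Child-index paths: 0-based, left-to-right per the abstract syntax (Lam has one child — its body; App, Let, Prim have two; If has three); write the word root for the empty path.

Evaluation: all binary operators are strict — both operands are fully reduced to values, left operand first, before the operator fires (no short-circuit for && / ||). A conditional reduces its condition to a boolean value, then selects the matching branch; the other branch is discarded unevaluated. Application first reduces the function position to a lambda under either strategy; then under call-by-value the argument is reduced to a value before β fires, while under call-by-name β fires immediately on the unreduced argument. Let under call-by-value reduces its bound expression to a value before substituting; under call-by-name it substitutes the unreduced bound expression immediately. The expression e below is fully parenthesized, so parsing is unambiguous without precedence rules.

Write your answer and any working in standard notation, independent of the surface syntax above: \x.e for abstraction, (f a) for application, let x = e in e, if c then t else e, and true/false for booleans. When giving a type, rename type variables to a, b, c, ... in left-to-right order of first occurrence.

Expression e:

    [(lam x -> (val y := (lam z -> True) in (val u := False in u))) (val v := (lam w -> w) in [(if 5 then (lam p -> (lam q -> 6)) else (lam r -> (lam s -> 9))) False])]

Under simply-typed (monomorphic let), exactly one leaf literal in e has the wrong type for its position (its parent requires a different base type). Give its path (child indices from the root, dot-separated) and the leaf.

Answer: 1.1.0.0 : 5

Trace:
\z._ : b -> Bool
let y : b -> Bool
let u : Bool
u : Bool
\x._ : a -> Bool
w : c
\w._ : c -> c
let v : c -> c
  unify Int ~ Bool
  FAIL: mismatch Int ~ Bool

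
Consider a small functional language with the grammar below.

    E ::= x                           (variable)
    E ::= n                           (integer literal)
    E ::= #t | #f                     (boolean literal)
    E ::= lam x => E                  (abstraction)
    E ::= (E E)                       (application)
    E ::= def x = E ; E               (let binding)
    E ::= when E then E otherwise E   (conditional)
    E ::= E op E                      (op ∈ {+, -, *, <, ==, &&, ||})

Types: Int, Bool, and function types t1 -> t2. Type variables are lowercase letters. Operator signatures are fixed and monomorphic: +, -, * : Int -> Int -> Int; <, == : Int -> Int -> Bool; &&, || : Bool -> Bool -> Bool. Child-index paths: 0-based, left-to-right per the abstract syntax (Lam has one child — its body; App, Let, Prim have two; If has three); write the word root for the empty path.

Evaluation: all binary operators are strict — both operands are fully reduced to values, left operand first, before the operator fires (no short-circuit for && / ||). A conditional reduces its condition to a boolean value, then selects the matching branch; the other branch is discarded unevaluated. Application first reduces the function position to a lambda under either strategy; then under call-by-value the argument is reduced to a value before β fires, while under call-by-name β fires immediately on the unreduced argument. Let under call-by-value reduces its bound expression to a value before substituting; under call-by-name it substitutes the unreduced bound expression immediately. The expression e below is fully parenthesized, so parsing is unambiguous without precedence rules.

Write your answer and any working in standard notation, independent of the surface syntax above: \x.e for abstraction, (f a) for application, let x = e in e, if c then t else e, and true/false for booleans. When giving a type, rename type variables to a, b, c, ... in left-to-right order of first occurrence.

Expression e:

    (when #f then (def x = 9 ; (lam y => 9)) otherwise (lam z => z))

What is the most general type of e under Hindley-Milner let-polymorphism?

Answer: Int -> Int

Trace:
  unify Bool ~ Bool
let x : Int
\y._ : a -> Int
z : b
\z._ : b -> b
  unify a -> Int ~ b -> b
  unify a ~ b
  unify Int ~ b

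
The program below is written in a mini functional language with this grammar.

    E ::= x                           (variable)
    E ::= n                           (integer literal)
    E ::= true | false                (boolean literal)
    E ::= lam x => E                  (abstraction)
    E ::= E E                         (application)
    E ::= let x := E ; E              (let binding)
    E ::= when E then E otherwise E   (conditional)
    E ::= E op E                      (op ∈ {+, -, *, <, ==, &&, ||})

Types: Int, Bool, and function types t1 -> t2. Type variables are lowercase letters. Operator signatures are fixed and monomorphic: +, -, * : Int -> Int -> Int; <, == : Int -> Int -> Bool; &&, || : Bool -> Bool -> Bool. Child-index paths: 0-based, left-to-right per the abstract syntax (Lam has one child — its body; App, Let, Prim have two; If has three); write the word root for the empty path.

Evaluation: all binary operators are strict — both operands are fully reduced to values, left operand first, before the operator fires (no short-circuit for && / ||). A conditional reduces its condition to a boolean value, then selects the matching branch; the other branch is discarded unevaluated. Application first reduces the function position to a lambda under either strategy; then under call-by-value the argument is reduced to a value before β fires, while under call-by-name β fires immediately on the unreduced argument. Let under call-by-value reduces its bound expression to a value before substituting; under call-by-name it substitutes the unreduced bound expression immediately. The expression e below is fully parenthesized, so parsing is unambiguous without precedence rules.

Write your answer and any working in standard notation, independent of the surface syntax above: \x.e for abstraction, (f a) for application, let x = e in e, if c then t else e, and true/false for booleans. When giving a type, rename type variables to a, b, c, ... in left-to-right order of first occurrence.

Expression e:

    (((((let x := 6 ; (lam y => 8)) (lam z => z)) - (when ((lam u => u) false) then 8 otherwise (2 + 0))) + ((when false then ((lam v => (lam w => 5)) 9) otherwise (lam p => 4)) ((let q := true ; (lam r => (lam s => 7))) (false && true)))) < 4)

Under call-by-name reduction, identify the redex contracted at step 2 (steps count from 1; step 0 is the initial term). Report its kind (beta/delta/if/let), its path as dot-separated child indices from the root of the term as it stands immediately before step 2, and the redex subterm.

Answer: beta at 0.0.0 : ((\y.8) (\z.z))

Derivation:
step 0: (((((let x = 6 in (\y.8)) (\z.z)) - (if ((\u.u) false) then 8 else (2 + 0))) + ((if false then ((\v.(\w.5)) 9) else (\p.4)) ((let q = true in (\r.(\s.7))) (false && true)))) < 4)
step 1: [let@0.0.0.0] (((((\y.8) (\z.z)) - (if ((\u.u) false) then 8 else (2 + 0))) + ((if false then ((\v.(\w.5)) 9) else (\p.4)) ((let q = true in (\r.(\s.7))) (false && true)))) < 4)
step 2: [beta@0.0.0] (((8 - (if ((\u.u) false) then 8 else (2 + 0))) + ((if false then ((\v.(\w.5)) 9) else (\p.4)) ((let q = true in (\r.(\s.7))) (false && true)))) < 4)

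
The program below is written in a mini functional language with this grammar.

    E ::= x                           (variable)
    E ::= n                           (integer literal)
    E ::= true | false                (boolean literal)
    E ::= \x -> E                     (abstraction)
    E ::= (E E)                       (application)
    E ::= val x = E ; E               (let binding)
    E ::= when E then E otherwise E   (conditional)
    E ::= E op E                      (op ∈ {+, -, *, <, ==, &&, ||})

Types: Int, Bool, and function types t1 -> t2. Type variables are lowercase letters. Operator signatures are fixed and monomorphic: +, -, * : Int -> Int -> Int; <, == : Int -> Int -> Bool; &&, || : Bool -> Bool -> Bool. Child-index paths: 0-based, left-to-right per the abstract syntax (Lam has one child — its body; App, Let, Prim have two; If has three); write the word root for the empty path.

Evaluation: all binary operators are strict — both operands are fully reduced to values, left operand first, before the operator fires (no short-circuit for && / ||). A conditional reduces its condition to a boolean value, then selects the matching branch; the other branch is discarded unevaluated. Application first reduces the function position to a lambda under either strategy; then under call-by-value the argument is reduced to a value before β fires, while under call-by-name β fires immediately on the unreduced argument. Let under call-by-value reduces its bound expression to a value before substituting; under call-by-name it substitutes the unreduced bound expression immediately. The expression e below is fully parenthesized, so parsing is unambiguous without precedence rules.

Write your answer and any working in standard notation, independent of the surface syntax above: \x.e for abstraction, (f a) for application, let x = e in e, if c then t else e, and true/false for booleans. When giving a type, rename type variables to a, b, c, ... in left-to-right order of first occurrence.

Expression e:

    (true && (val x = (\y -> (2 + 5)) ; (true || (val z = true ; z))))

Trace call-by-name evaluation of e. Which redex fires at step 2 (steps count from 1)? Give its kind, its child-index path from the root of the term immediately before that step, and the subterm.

Trace:
step 0: (true && (let x = (\y.(2 + 5)) in (true || (let z = true in z))))
step 1: [let@1] (true && (true || (let z = true in z)))
step 2: [let@1.1] (true && (true || true))

Answer: let at 1.1 : (let z = true in z)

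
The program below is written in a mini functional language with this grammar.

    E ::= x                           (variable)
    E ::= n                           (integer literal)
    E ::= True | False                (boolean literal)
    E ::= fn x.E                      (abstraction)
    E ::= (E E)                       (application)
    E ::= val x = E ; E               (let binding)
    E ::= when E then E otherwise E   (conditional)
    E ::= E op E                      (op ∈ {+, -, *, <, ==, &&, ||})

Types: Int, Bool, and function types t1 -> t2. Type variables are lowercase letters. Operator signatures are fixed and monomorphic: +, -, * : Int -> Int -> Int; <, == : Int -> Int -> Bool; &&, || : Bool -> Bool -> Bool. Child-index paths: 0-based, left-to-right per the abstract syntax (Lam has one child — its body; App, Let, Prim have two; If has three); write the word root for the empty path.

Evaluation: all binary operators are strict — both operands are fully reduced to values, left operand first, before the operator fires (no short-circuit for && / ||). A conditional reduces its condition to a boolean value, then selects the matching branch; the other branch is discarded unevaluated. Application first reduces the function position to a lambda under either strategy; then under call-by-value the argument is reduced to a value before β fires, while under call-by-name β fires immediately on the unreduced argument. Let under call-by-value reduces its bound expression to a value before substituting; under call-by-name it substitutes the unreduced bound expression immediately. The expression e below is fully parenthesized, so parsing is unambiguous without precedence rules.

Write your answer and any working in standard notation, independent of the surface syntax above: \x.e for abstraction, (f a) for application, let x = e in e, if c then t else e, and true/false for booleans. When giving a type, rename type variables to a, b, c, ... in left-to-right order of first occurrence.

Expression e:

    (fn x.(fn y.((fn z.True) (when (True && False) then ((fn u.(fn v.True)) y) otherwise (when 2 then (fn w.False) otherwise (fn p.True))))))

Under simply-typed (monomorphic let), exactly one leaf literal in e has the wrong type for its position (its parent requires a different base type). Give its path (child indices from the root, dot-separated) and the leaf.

Derivation:
\z._ : c -> Bool
  unify Bool ~ Bool
  unify Bool ~ Bool
  unify Bool ~ Bool
\v._ : e -> Bool
\u._ : d -> e -> Bool
y : b
  unify d -> e -> Bool ~ b -> f
  unify d ~ b
  unify e -> Bool ~ f
_ _ : e -> Bool
  unify Int ~ Bool
  FAIL: mismatch Int ~ Bool

Answer: 0.0.1.2.0 : 2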